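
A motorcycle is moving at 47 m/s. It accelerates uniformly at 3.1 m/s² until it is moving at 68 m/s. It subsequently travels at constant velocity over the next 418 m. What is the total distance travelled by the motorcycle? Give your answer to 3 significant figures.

Phase 1 (accelerating): v₀ = 47.0 m/s, a = 3.1 m/s².
v = v₀ + at → t = (68 − 47.0) / 3.1 = 6.77 s
v² = v₀² + 2aΔx → Δx = (68² − 47.0²)/(2·3.1) = 390 m

Phase 2 (constant speed): v₀ = 68.0 m/s, a = 0 m/s².
Constant speed: t = d/v = 418/68.0 = 6.15 s
Total distance = 390 + 418 = 808 m

808 m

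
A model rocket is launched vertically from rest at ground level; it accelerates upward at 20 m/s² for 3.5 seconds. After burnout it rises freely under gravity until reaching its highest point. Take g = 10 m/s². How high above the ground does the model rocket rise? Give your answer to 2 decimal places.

367.50 m

Phase 1 (powered ascent): v₀ = 0 m/s, a = 20 m/s².
v = v₀ + at = 0 + (20)(3.5) = 70.0 m/s
Δx = v₀t + ½at² = 0·3.5 + 0.5·20·3.5² = 122 m

Phase 2 (coasting upward): v₀ = 70.0 m/s, a = -10 m/s².
v = v₀ + at → t = (0 − 70.0) / -10 = 7.00 s
v² = v₀² + 2aΔx → Δx = (0² − 70.0²)/(2·-10) = 245 m
Maximum height = 122 + 245 = 368 m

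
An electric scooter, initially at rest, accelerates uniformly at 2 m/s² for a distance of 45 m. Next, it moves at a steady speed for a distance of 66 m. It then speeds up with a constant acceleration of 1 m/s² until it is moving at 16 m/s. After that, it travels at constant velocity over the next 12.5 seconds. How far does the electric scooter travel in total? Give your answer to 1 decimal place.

Phase 1 (accelerating): v₀ = 0 m/s, a = 2 m/s².
v² = v₀² + 2aΔx = 0² + 2·2·45 = 180 → v = 13.4 m/s
t = (v − v₀)/a = (13.4 − 0)/2 = 6.71 s

Phase 2 (constant speed): v₀ = 13.4 m/s, a = 0 m/s².
Constant speed: t = d/v = 66/13.4 = 4.92 s

Phase 3 (accelerating): v₀ = 13.4 m/s, a = 1 m/s².
v = v₀ + at → t = (16 − 13.4) / 1 = 2.58 s
v² = v₀² + 2aΔx → Δx = (16² − 13.4²)/(2·1) = 38.0 m

Phase 4 (constant speed): v₀ = 16.0 m/s, a = 0 m/s².
v = v₀ + at = 16.0 + (0)(12.5) = 16.0 m/s
Δx = v₀t + ½at² = 16.0·12.5 + 0.5·0·12.5² = 200 m
Total distance = 45.0 + 66.0 + 38.0 + 200 = 349 m

349.0 m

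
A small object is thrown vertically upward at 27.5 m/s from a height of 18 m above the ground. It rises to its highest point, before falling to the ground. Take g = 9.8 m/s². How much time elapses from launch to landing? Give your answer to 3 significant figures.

6.20 s

Phase 1 (rising): v₀ = 27.5 m/s, a = -9.8 m/s².
v = v₀ + at → t = (0 − 27.5) / -9.8 = 2.81 s
v² = v₀² + 2aΔx → Δx = (0² − 27.5²)/(2·-9.8) = 38.6 m

Phase 2 (falling): v₀ = 0 m/s, a = -9.8 m/s².
Falls 56.6 m from rest: t = √(2·56.6/9.8) = 3.40 s; v = g·t = 33.3 m/s.
Total time = 2.81 + 3.40 = 6.20 s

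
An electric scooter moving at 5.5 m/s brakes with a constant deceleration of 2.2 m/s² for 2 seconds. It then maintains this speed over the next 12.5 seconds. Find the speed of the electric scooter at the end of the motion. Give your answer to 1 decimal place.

Phase 1 (decelerating): v₀ = 5.50 m/s, a = -2.2 m/s².
v = v₀ + at = 5.50 + (-2.2)(2) = 1.10 m/s
Δx = v₀t + ½at² = 5.50·2 + 0.5·-2.2·2² = 6.60 m

Phase 2 (constant speed): v₀ = 1.10 m/s, a = 0 m/s².
v = v₀ + at = 1.10 + (0)(12.5) = 1.10 m/s
Δx = v₀t + ½at² = 1.10·12.5 + 0.5·0·12.5² = 13.7 m
Final speed = 1.10 m/s

1.1 m/s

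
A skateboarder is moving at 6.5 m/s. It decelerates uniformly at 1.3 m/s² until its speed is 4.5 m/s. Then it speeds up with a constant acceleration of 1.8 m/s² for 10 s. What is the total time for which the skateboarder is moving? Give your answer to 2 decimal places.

Phase 1 (decelerating): v₀ = 6.50 m/s, a = -1.3 m/s².
v = v₀ + at → t = (4.5 − 6.50) / -1.3 = 1.54 s
v² = v₀² + 2aΔx → Δx = (4.5² − 6.50²)/(2·-1.3) = 8.46 m

Phase 2 (accelerating): v₀ = 4.50 m/s, a = 1.8 m/s².
v = v₀ + at = 4.50 + (1.8)(10) = 22.5 m/s
Δx = v₀t + ½at² = 4.50·10 + 0.5·1.8·10² = 135 m
Total time = 1.54 + 10.0 = 11.5 s

11.54 s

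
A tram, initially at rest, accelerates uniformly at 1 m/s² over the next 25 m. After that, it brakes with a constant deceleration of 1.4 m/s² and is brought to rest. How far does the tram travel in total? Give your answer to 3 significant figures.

42.9 m

Phase 1 (accelerating): v₀ = 0 m/s, a = 1 m/s².
v² = v₀² + 2aΔx = 0² + 2·1·25 = 50.0 → v = 7.07 m/s
t = (v − v₀)/a = (7.07 − 0)/1 = 7.07 s

Phase 2 (decelerating): v₀ = 7.07 m/s, a = -1.4 m/s².
v = v₀ + at → t = (0 − 7.07) / -1.4 = 5.05 s
v² = v₀² + 2aΔx → Δx = (0² − 7.07²)/(2·-1.4) = 17.9 m
Total distance = 25.0 + 17.9 = 42.9 m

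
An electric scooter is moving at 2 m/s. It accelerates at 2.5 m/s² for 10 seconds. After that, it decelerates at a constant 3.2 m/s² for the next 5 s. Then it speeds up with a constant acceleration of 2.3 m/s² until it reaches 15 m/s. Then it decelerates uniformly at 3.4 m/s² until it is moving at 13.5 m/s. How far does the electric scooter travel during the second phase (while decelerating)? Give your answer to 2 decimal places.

95.00 m

Phase 1 (accelerating): v₀ = 2.00 m/s, a = 2.5 m/s².
v = v₀ + at = 2.00 + (2.5)(10) = 27.0 m/s
Δx = v₀t + ½at² = 2.00·10 + 0.5·2.5·10² = 145 m

Phase 2 (decelerating): v₀ = 27.0 m/s, a = -3.2 m/s².
v = v₀ + at = 27.0 + (-3.2)(5) = 11.0 m/s
Δx = v₀t + ½at² = 27.0·5 + 0.5·-3.2·5² = 95.0 m
Distance in phase 2 = 95.0 m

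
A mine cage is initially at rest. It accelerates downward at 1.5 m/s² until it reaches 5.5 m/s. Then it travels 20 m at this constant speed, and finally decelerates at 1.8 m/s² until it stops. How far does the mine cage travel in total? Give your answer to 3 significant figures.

Phase 1 (accelerating): v₀ = 0 m/s, a = 1.5 m/s².
v = v₀ + at → t = (5.5 − 0) / 1.5 = 3.67 s
v² = v₀² + 2aΔx → Δx = (5.5² − 0²)/(2·1.5) = 10.1 m

Phase 2 (constant speed): v₀ = 5.50 m/s, a = 0 m/s².
Constant speed: t = d/v = 20/5.50 = 3.64 s

Phase 3 (decelerating): v₀ = 5.50 m/s, a = -1.8 m/s².
v = v₀ + at → t = (0 − 5.50) / -1.8 = 3.06 s
v² = v₀² + 2aΔx → Δx = (0² − 5.50²)/(2·-1.8) = 8.40 m
Total distance = 10.1 + 20.0 + 8.40 = 38.5 m

38.5 m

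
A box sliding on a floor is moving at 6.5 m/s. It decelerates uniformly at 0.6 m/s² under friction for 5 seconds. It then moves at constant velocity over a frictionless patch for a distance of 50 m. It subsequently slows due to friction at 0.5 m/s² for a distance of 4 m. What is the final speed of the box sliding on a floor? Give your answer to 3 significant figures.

Phase 1 (decelerating): v₀ = 6.50 m/s, a = -0.6 m/s².
v = v₀ + at = 6.50 + (-0.6)(5) = 3.50 m/s
Δx = v₀t + ½at² = 6.50·5 + 0.5·-0.6·5² = 25.0 m

Phase 2 (constant speed): v₀ = 3.50 m/s, a = 0 m/s².
Constant speed: t = d/v = 50/3.50 = 14.3 s

Phase 3 (decelerating): v₀ = 3.50 m/s, a = -0.5 m/s².
v² = v₀² + 2aΔx = 3.50² + 2·-0.5·4 = 8.25 → v = 2.87 m/s
t = (v − v₀)/a = (2.87 − 3.50)/-0.5 = 1.26 s
Final speed = 2.87 m/s

2.87 m/s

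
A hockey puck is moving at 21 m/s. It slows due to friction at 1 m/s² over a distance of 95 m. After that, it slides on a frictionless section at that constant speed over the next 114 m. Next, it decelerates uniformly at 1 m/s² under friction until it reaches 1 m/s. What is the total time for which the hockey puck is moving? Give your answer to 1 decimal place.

27.2 s

Phase 1 (decelerating): v₀ = 21.0 m/s, a = -1 m/s².
v² = v₀² + 2aΔx = 21.0² + 2·-1·95 = 251 → v = 15.8 m/s
t = (v − v₀)/a = (15.8 − 21.0)/-1 = 5.16 s

Phase 2 (constant speed): v₀ = 15.8 m/s, a = 0 m/s².
Constant speed: t = d/v = 114/15.8 = 7.20 s

Phase 3 (decelerating): v₀ = 15.8 m/s, a = -1 m/s².
v = v₀ + at → t = (1 − 15.8) / -1 = 14.8 s
v² = v₀² + 2aΔx → Δx = (1² − 15.8²)/(2·-1) = 125 m
Total time = 5.16 + 7.20 + 14.8 = 27.2 s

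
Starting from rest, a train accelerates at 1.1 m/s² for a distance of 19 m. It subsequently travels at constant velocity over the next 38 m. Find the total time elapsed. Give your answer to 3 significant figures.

Phase 1 (accelerating): v₀ = 0 m/s, a = 1.1 m/s².
v² = v₀² + 2aΔx = 0² + 2·1.1·19 = 41.8 → v = 6.47 m/s
t = (v − v₀)/a = (6.47 − 0)/1.1 = 5.88 s

Phase 2 (constant speed): v₀ = 6.47 m/s, a = 0 m/s².
Constant speed: t = d/v = 38/6.47 = 5.88 s
Total time = 5.88 + 5.88 = 11.8 s

11.8 s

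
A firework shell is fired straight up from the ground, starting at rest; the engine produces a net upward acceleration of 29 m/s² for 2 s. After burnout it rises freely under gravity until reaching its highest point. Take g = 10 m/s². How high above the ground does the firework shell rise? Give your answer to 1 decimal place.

226.2 m

Phase 1 (powered ascent): v₀ = 0 m/s, a = 29 m/s².
v = v₀ + at = 0 + (29)(2) = 58.0 m/s
Δx = v₀t + ½at² = 0·2 + 0.5·29·2² = 58.0 m

Phase 2 (coasting upward): v₀ = 58.0 m/s, a = -10 m/s².
v = v₀ + at → t = (0 − 58.0) / -10 = 5.80 s
v² = v₀² + 2aΔx → Δx = (0² − 58.0²)/(2·-10) = 168 m
Maximum height = 58.0 + 168 = 226 m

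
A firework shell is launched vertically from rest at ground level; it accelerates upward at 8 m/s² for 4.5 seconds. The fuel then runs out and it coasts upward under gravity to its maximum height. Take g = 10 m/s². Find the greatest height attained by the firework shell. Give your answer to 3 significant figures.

Phase 1 (powered ascent): v₀ = 0 m/s, a = 8 m/s².
v = v₀ + at = 0 + (8)(4.5) = 36.0 m/s
Δx = v₀t + ½at² = 0·4.5 + 0.5·8·4.5² = 81.0 m

Phase 2 (coasting upward): v₀ = 36.0 m/s, a = -10 m/s².
v = v₀ + at → t = (0 − 36.0) / -10 = 3.60 s
v² = v₀² + 2aΔx → Δx = (0² − 36.0²)/(2·-10) = 64.8 m
Maximum height = 81.0 + 64.8 = 146 m

146 m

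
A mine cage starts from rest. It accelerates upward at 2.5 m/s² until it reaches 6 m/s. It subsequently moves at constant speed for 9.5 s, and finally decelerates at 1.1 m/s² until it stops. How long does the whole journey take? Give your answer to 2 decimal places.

17.35 s

Phase 1 (accelerating): v₀ = 0 m/s, a = 2.5 m/s².
v = v₀ + at → t = (6 − 0) / 2.5 = 2.40 s
v² = v₀² + 2aΔx → Δx = (6² − 0²)/(2·2.5) = 7.20 m

Phase 2 (constant speed): v₀ = 6.00 m/s, a = 0 m/s².
v = v₀ + at = 6.00 + (0)(9.5) = 6.00 m/s
Δx = v₀t + ½at² = 6.00·9.5 + 0.5·0·9.5² = 57.0 m

Phase 3 (decelerating): v₀ = 6.00 m/s, a = -1.1 m/s².
v = v₀ + at → t = (0 − 6.00) / -1.1 = 5.45 s
v² = v₀² + 2aΔx → Δx = (0² − 6.00²)/(2·-1.1) = 16.4 m
Total time = 2.40 + 9.50 + 5.45 = 17.4 s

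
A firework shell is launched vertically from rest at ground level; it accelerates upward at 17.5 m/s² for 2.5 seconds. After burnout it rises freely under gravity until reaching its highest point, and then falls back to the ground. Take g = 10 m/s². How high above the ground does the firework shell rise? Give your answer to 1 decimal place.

150.4 m

Phase 1 (powered ascent): v₀ = 0 m/s, a = 17.5 m/s².
v = v₀ + at = 0 + (17.5)(2.5) = 43.8 m/s
Δx = v₀t + ½at² = 0·2.5 + 0.5·17.5·2.5² = 54.7 m

Phase 2 (coasting upward): v₀ = 43.8 m/s, a = -10 m/s².
v = v₀ + at → t = (0 − 43.8) / -10 = 4.38 s
v² = v₀² + 2aΔx → Δx = (0² − 43.8²)/(2·-10) = 95.7 m
Maximum height = 54.7 + 95.7 = 150 m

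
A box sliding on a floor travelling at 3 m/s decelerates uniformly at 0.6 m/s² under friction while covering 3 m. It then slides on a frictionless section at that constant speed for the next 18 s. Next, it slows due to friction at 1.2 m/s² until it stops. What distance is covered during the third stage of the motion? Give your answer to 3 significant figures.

2.25 m

Phase 1 (decelerating): v₀ = 3.00 m/s, a = -0.6 m/s².
v² = v₀² + 2aΔx = 3.00² + 2·-0.6·3 = 5.40 → v = 2.32 m/s
t = (v − v₀)/a = (2.32 − 3.00)/-0.6 = 1.13 s

Phase 2 (constant speed): v₀ = 2.32 m/s, a = 0 m/s².
v = v₀ + at = 2.32 + (0)(18) = 2.32 m/s
Δx = v₀t + ½at² = 2.32·18 + 0.5·0·18² = 41.8 m

Phase 3 (decelerating): v₀ = 2.32 m/s, a = -1.2 m/s².
v = v₀ + at → t = (0 − 2.32) / -1.2 = 1.94 s
v² = v₀² + 2aΔx → Δx = (0² − 2.32²)/(2·-1.2) = 2.25 m
Distance in phase 3 = 2.25 m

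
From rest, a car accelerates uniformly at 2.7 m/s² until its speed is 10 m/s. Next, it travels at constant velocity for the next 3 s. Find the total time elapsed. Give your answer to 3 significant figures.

Phase 1 (accelerating): v₀ = 0 m/s, a = 2.7 m/s².
v = v₀ + at → t = (10 − 0) / 2.7 = 3.70 s
v² = v₀² + 2aΔx → Δx = (10² − 0²)/(2·2.7) = 18.5 m

Phase 2 (constant speed): v₀ = 10.0 m/s, a = 0 m/s².
v = v₀ + at = 10.0 + (0)(3) = 10.0 m/s
Δx = v₀t + ½at² = 10.0·3 + 0.5·0·3² = 30.0 m
Total time = 3.70 + 3.00 = 6.70 s

6.70 s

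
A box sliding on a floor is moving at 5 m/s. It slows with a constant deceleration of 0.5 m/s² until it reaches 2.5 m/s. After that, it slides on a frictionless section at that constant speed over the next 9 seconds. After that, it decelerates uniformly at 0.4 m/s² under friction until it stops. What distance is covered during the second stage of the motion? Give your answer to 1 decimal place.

Phase 1 (decelerating): v₀ = 5.00 m/s, a = -0.5 m/s².
v = v₀ + at → t = (2.5 − 5.00) / -0.5 = 5.00 s
v² = v₀² + 2aΔx → Δx = (2.5² − 5.00²)/(2·-0.5) = 18.8 m

Phase 2 (constant speed): v₀ = 2.50 m/s, a = 0 m/s².
v = v₀ + at = 2.50 + (0)(9) = 2.50 m/s
Δx = v₀t + ½at² = 2.50·9 + 0.5·0·9² = 22.5 m
Distance in phase 2 = 22.5 m

22.5 m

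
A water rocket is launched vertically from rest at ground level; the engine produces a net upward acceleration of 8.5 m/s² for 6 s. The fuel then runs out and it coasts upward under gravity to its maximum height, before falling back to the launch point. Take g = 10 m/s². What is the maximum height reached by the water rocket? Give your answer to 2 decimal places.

283.05 m

Phase 1 (powered ascent): v₀ = 0 m/s, a = 8.5 m/s².
v = v₀ + at = 0 + (8.5)(6) = 51.0 m/s
Δx = v₀t + ½at² = 0·6 + 0.5·8.5·6² = 153 m

Phase 2 (coasting upward): v₀ = 51.0 m/s, a = -10 m/s².
v = v₀ + at → t = (0 − 51.0) / -10 = 5.10 s
v² = v₀² + 2aΔx → Δx = (0² − 51.0²)/(2·-10) = 130 m
Maximum height = 153 + 130 = 283 m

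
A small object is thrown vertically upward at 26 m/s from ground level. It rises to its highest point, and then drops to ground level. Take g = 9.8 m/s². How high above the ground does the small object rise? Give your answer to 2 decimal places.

34.49 m

Phase 1 (rising): v₀ = 26.0 m/s, a = -9.8 m/s².
v = v₀ + at → t = (0 − 26.0) / -9.8 = 2.65 s
v² = v₀² + 2aΔx → Δx = (0² − 26.0²)/(2·-9.8) = 34.5 m
Maximum height = 34.5 m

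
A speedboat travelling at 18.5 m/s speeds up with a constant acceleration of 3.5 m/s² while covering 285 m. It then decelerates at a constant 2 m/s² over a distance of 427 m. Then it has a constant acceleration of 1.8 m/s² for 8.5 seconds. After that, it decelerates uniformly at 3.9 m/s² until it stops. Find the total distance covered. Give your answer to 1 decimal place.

Phase 1 (accelerating): v₀ = 18.5 m/s, a = 3.5 m/s².
v² = v₀² + 2aΔx = 18.5² + 2·3.5·285 = 2340 → v = 48.3 m/s
t = (v − v₀)/a = (48.3 − 18.5)/3.5 = 8.53 s

Phase 2 (decelerating): v₀ = 48.3 m/s, a = -2 m/s².
v² = v₀² + 2aΔx = 48.3² + 2·-2·427 = 629 → v = 25.1 m/s
t = (v − v₀)/a = (25.1 − 48.3)/-2 = 11.6 s

Phase 3 (accelerating): v₀ = 25.1 m/s, a = 1.8 m/s².
v = v₀ + at = 25.1 + (1.8)(8.5) = 40.4 m/s
Δx = v₀t + ½at² = 25.1·8.5 + 0.5·1.8·8.5² = 278 m

Phase 4 (decelerating): v₀ = 40.4 m/s, a = -3.9 m/s².
v = v₀ + at → t = (0 − 40.4) / -3.9 = 10.4 s
v² = v₀² + 2aΔx → Δx = (0² − 40.4²)/(2·-3.9) = 209 m
Total distance = 285 + 427 + 278 + 209 = 1200 m

1199.3 m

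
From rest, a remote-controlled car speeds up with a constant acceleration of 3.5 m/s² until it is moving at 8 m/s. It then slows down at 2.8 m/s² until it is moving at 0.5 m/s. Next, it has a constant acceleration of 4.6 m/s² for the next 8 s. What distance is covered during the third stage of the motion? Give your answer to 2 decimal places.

Phase 1 (accelerating): v₀ = 0 m/s, a = 3.5 m/s².
v = v₀ + at → t = (8 − 0) / 3.5 = 2.29 s
v² = v₀² + 2aΔx → Δx = (8² − 0²)/(2·3.5) = 9.14 m

Phase 2 (decelerating): v₀ = 8.00 m/s, a = -2.8 m/s².
v = v₀ + at → t = (0.5 − 8.00) / -2.8 = 2.68 s
v² = v₀² + 2aΔx → Δx = (0.5² − 8.00²)/(2·-2.8) = 11.4 m

Phase 3 (accelerating): v₀ = 0.500 m/s, a = 4.6 m/s².
v = v₀ + at = 0.500 + (4.6)(8) = 37.3 m/s
Δx = v₀t + ½at² = 0.500·8 + 0.5·4.6·8² = 151 m
Distance in phase 3 = 151 m

151.20 m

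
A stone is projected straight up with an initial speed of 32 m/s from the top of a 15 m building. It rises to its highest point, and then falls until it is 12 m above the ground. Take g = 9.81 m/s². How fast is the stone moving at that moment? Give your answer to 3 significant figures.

Phase 1 (rising): v₀ = 32.0 m/s, a = -9.81 m/s².
v = v₀ + at → t = (0 − 32.0) / -9.81 = 3.26 s
v² = v₀² + 2aΔx → Δx = (0² − 32.0²)/(2·-9.81) = 52.2 m

Phase 2 (falling): v₀ = 0 m/s, a = -9.81 m/s².
Falls 55.2 m from rest: t = √(2·55.2/9.81) = 3.35 s; v = g·t = 32.9 m/s.
Final speed = 32.9 m/s

32.9 m/s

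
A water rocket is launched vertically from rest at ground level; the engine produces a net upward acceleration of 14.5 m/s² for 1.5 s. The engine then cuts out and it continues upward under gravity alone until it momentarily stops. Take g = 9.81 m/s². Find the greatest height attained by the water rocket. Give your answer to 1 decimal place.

40.4 m

Phase 1 (powered ascent): v₀ = 0 m/s, a = 14.5 m/s².
v = v₀ + at = 0 + (14.5)(1.5) = 21.8 m/s
Δx = v₀t + ½at² = 0·1.5 + 0.5·14.5·1.5² = 16.3 m

Phase 2 (coasting upward): v₀ = 21.8 m/s, a = -9.81 m/s².
v = v₀ + at → t = (0 − 21.8) / -9.81 = 2.22 s
v² = v₀² + 2aΔx → Δx = (0² − 21.8²)/(2·-9.81) = 24.1 m
Maximum height = 16.3 + 24.1 = 40.4 m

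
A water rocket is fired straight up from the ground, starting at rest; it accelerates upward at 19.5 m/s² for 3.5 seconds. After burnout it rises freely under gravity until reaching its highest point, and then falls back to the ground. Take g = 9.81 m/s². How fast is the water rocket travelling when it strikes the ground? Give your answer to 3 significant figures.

83.7 m/s

Phase 1 (powered ascent): v₀ = 0 m/s, a = 19.5 m/s².
v = v₀ + at = 0 + (19.5)(3.5) = 68.2 m/s
Δx = v₀t + ½at² = 0·3.5 + 0.5·19.5·3.5² = 119 m

Phase 2 (coasting upward): v₀ = 68.2 m/s, a = -9.81 m/s².
v = v₀ + at → t = (0 − 68.2) / -9.81 = 6.96 s
v² = v₀² + 2aΔx → Δx = (0² − 68.2²)/(2·-9.81) = 237 m

Phase 3 (free fall): v₀ = 0 m/s, a = -9.81 m/s².
Falls 357 m from rest: t = √(2·357/9.81) = 8.53 s; v = g·t = 83.7 m/s.
Impact speed = 83.7 m/s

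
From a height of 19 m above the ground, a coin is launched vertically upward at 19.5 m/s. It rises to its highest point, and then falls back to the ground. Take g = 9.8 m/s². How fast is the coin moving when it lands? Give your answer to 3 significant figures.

27.4 m/s

Phase 1 (rising): v₀ = 19.5 m/s, a = -9.8 m/s².
v = v₀ + at → t = (0 − 19.5) / -9.8 = 1.99 s
v² = v₀² + 2aΔx → Δx = (0² − 19.5²)/(2·-9.8) = 19.4 m

Phase 2 (falling): v₀ = 0 m/s, a = -9.8 m/s².
Falls 38.4 m from rest: t = √(2·38.4/9.8) = 2.80 s; v = g·t = 27.4 m/s.
Final speed = 27.4 m/s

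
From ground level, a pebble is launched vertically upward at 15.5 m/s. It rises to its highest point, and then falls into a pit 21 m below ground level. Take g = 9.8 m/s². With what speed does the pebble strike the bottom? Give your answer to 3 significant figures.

25.5 m/s

Phase 1 (rising): v₀ = 15.5 m/s, a = -9.8 m/s².
v = v₀ + at → t = (0 − 15.5) / -9.8 = 1.58 s
v² = v₀² + 2aΔx → Δx = (0² − 15.5²)/(2·-9.8) = 12.3 m

Phase 2 (falling): v₀ = 0 m/s, a = -9.8 m/s².
Falls 33.3 m from rest: t = √(2·33.3/9.8) = 2.61 s; v = g·t = 25.5 m/s.
Final speed = 25.5 m/s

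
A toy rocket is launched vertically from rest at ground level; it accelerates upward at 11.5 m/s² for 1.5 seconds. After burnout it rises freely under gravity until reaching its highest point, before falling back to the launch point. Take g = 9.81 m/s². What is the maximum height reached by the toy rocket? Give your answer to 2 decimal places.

28.10 m

Phase 1 (powered ascent): v₀ = 0 m/s, a = 11.5 m/s².
v = v₀ + at = 0 + (11.5)(1.5) = 17.2 m/s
Δx = v₀t + ½at² = 0·1.5 + 0.5·11.5·1.5² = 12.9 m

Phase 2 (coasting upward): v₀ = 17.2 m/s, a = -9.81 m/s².
v = v₀ + at → t = (0 − 17.2) / -9.81 = 1.76 s
v² = v₀² + 2aΔx → Δx = (0² − 17.2²)/(2·-9.81) = 15.2 m
Maximum height = 12.9 + 15.2 = 28.1 m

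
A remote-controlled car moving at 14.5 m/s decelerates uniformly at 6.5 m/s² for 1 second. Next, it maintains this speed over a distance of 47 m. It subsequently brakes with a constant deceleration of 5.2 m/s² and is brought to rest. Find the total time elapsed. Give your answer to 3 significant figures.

Phase 1 (decelerating): v₀ = 14.5 m/s, a = -6.5 m/s².
v = v₀ + at = 14.5 + (-6.5)(1) = 8.00 m/s
Δx = v₀t + ½at² = 14.5·1 + 0.5·-6.5·1² = 11.2 m

Phase 2 (constant speed): v₀ = 8.00 m/s, a = 0 m/s².
Constant speed: t = d/v = 47/8.00 = 5.88 s

Phase 3 (decelerating): v₀ = 8.00 m/s, a = -5.2 m/s².
v = v₀ + at → t = (0 − 8.00) / -5.2 = 1.54 s
v² = v₀² + 2aΔx → Δx = (0² − 8.00²)/(2·-5.2) = 6.15 m
Total time = 1.00 + 5.88 + 1.54 = 8.41 s

8.41 s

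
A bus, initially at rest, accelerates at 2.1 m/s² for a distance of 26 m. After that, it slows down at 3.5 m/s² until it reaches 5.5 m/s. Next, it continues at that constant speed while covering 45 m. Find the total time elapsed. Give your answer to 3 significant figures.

Phase 1 (accelerating): v₀ = 0 m/s, a = 2.1 m/s².
v² = v₀² + 2aΔx = 0² + 2·2.1·26 = 109 → v = 10.4 m/s
t = (v − v₀)/a = (10.4 − 0)/2.1 = 4.98 s

Phase 2 (decelerating): v₀ = 10.4 m/s, a = -3.5 m/s².
v = v₀ + at → t = (5.5 − 10.4) / -3.5 = 1.41 s
v² = v₀² + 2aΔx → Δx = (5.5² − 10.4²)/(2·-3.5) = 11.3 m

Phase 3 (constant speed): v₀ = 5.50 m/s, a = 0 m/s².
Constant speed: t = d/v = 45/5.50 = 8.18 s
Total time = 4.98 + 1.41 + 8.18 = 14.6 s

14.6 s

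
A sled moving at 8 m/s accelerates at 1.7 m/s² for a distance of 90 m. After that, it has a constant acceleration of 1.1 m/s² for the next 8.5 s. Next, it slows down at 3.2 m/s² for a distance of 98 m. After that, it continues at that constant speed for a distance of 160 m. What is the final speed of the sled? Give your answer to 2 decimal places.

13.78 m/s

Phase 1 (accelerating): v₀ = 8.00 m/s, a = 1.7 m/s².
v² = v₀² + 2aΔx = 8.00² + 2·1.7·90 = 370 → v = 19.2 m/s
t = (v − v₀)/a = (19.2 − 8.00)/1.7 = 6.61 s

Phase 2 (accelerating): v₀ = 19.2 m/s, a = 1.1 m/s².
v = v₀ + at = 19.2 + (1.1)(8.5) = 28.6 m/s
Δx = v₀t + ½at² = 19.2·8.5 + 0.5·1.1·8.5² = 203 m

Phase 3 (decelerating): v₀ = 28.6 m/s, a = -3.2 m/s².
v² = v₀² + 2aΔx = 28.6² + 2·-3.2·98 = 190 → v = 13.8 m/s
t = (v − v₀)/a = (13.8 − 28.6)/-3.2 = 4.63 s

Phase 4 (constant speed): v₀ = 13.8 m/s, a = 0 m/s².
Constant speed: t = d/v = 160/13.8 = 11.6 s
Final speed = 13.8 m/s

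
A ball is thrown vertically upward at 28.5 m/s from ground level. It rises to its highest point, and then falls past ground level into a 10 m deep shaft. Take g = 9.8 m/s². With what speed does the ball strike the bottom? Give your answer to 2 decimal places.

Phase 1 (rising): v₀ = 28.5 m/s, a = -9.8 m/s².
v = v₀ + at → t = (0 − 28.5) / -9.8 = 2.91 s
v² = v₀² + 2aΔx → Δx = (0² − 28.5²)/(2·-9.8) = 41.4 m

Phase 2 (falling): v₀ = 0 m/s, a = -9.8 m/s².
Falls 51.4 m from rest: t = √(2·51.4/9.8) = 3.24 s; v = g·t = 31.8 m/s.
Final speed = 31.8 m/s

31.75 m/s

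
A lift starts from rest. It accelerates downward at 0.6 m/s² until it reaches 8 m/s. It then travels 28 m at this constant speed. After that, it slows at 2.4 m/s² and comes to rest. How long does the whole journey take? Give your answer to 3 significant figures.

20.2 s

Phase 1 (accelerating): v₀ = 0 m/s, a = 0.6 m/s².
v = v₀ + at → t = (8 − 0) / 0.6 = 13.3 s
v² = v₀² + 2aΔx → Δx = (8² − 0²)/(2·0.6) = 53.3 m

Phase 2 (constant speed): v₀ = 8.00 m/s, a = 0 m/s².
Constant speed: t = d/v = 28/8.00 = 3.50 s

Phase 3 (decelerating): v₀ = 8.00 m/s, a = -2.4 m/s².
v = v₀ + at → t = (0 − 8.00) / -2.4 = 3.33 s
v² = v₀² + 2aΔx → Δx = (0² − 8.00²)/(2·-2.4) = 13.3 m
Total time = 13.3 + 3.50 + 3.33 = 20.2 s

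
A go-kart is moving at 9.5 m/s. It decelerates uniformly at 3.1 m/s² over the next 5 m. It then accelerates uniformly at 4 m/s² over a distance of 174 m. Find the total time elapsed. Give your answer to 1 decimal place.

8.2 s

Phase 1 (decelerating): v₀ = 9.50 m/s, a = -3.1 m/s².
v² = v₀² + 2aΔx = 9.50² + 2·-3.1·5 = 59.2 → v = 7.70 m/s
t = (v − v₀)/a = (7.70 − 9.50)/-3.1 = 0.581 s

Phase 2 (accelerating): v₀ = 7.70 m/s, a = 4 m/s².
v² = v₀² + 2aΔx = 7.70² + 2·4·174 = 1450 → v = 38.1 m/s
t = (v − v₀)/a = (38.1 − 7.70)/4 = 7.60 s
Total time = 0.581 + 7.60 = 8.18 s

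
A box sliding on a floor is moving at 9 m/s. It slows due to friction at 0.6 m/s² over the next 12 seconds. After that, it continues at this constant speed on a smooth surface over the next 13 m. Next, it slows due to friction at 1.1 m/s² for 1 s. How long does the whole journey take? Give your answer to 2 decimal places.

20.22 s

Phase 1 (decelerating): v₀ = 9.00 m/s, a = -0.6 m/s².
v = v₀ + at = 9.00 + (-0.6)(12) = 1.80 m/s
Δx = v₀t + ½at² = 9.00·12 + 0.5·-0.6·12² = 64.8 m

Phase 2 (constant speed): v₀ = 1.80 m/s, a = 0 m/s².
Constant speed: t = d/v = 13/1.80 = 7.22 s

Phase 3 (decelerating): v₀ = 1.80 m/s, a = -1.1 m/s².
v = v₀ + at = 1.80 + (-1.1)(1) = 0.700 m/s
Δx = v₀t + ½at² = 1.80·1 + 0.5·-1.1·1² = 1.25 m
Total time = 12.0 + 7.22 + 1.00 = 20.2 s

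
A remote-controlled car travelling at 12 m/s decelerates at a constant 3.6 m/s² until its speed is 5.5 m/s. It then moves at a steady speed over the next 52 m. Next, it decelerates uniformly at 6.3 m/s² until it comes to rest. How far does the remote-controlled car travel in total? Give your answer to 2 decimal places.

Phase 1 (decelerating): v₀ = 12.0 m/s, a = -3.6 m/s².
v = v₀ + at → t = (5.5 − 12.0) / -3.6 = 1.81 s
v² = v₀² + 2aΔx → Δx = (5.5² − 12.0²)/(2·-3.6) = 15.8 m

Phase 2 (constant speed): v₀ = 5.50 m/s, a = 0 m/s².
Constant speed: t = d/v = 52/5.50 = 9.45 s

Phase 3 (decelerating): v₀ = 5.50 m/s, a = -6.3 m/s².
v = v₀ + at → t = (0 − 5.50) / -6.3 = 0.873 s
v² = v₀² + 2aΔx → Δx = (0² − 5.50²)/(2·-6.3) = 2.40 m
Total distance = 15.8 + 52.0 + 2.40 = 70.2 m

70.20 m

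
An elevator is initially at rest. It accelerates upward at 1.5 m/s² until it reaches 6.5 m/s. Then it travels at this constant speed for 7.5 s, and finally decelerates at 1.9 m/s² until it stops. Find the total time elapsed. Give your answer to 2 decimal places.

Phase 1 (accelerating): v₀ = 0 m/s, a = 1.5 m/s².
v = v₀ + at → t = (6.5 − 0) / 1.5 = 4.33 s
v² = v₀² + 2aΔx → Δx = (6.5² − 0²)/(2·1.5) = 14.1 m

Phase 2 (constant speed): v₀ = 6.50 m/s, a = 0 m/s².
v = v₀ + at = 6.50 + (0)(7.5) = 6.50 m/s
Δx = v₀t + ½at² = 6.50·7.5 + 0.5·0·7.5² = 48.8 m

Phase 3 (decelerating): v₀ = 6.50 m/s, a = -1.9 m/s².
v = v₀ + at → t = (0 − 6.50) / -1.9 = 3.42 s
v² = v₀² + 2aΔx → Δx = (0² − 6.50²)/(2·-1.9) = 11.1 m
Total time = 4.33 + 7.50 + 3.42 = 15.3 s

15.25 s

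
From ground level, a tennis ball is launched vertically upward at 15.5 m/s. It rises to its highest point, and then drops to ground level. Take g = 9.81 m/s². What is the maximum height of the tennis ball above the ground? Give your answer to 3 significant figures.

Phase 1 (rising): v₀ = 15.5 m/s, a = -9.81 m/s².
v = v₀ + at → t = (0 − 15.5) / -9.81 = 1.58 s
v² = v₀² + 2aΔx → Δx = (0² − 15.5²)/(2·-9.81) = 12.2 m
Maximum height = 12.2 m

12.2 m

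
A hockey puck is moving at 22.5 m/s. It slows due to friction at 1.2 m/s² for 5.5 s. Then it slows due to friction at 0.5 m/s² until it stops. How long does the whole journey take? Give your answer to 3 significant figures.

Phase 1 (decelerating): v₀ = 22.5 m/s, a = -1.2 m/s².
v = v₀ + at = 22.5 + (-1.2)(5.5) = 15.9 m/s
Δx = v₀t + ½at² = 22.5·5.5 + 0.5·-1.2·5.5² = 106 m

Phase 2 (decelerating): v₀ = 15.9 m/s, a = -0.5 m/s².
v = v₀ + at → t = (0 − 15.9) / -0.5 = 31.8 s
v² = v₀² + 2aΔx → Δx = (0² − 15.9²)/(2·-0.5) = 253 m
Total time = 5.50 + 31.8 = 37.3 s

37.3 s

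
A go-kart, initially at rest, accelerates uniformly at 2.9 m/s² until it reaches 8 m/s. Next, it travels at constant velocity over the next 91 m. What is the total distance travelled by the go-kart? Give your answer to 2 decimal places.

102.03 m

Phase 1 (accelerating): v₀ = 0 m/s, a = 2.9 m/s².
v = v₀ + at → t = (8 − 0) / 2.9 = 2.76 s
v² = v₀² + 2aΔx → Δx = (8² − 0²)/(2·2.9) = 11.0 m

Phase 2 (constant speed): v₀ = 8.00 m/s, a = 0 m/s².
Constant speed: t = d/v = 91/8.00 = 11.4 s
Total distance = 11.0 + 91.0 = 102 m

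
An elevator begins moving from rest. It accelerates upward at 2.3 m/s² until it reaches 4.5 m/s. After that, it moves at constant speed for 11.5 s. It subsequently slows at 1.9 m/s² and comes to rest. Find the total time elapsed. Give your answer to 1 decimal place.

15.8 s

Phase 1 (accelerating): v₀ = 0 m/s, a = 2.3 m/s².
v = v₀ + at → t = (4.5 − 0) / 2.3 = 1.96 s
v² = v₀² + 2aΔx → Δx = (4.5² − 0²)/(2·2.3) = 4.40 m

Phase 2 (constant speed): v₀ = 4.50 m/s, a = 0 m/s².
v = v₀ + at = 4.50 + (0)(11.5) = 4.50 m/s
Δx = v₀t + ½at² = 4.50·11.5 + 0.5·0·11.5² = 51.8 m

Phase 3 (decelerating): v₀ = 4.50 m/s, a = -1.9 m/s².
v = v₀ + at → t = (0 − 4.50) / -1.9 = 2.37 s
v² = v₀² + 2aΔx → Δx = (0² − 4.50²)/(2·-1.9) = 5.33 m
Total time = 1.96 + 11.5 + 2.37 = 15.8 s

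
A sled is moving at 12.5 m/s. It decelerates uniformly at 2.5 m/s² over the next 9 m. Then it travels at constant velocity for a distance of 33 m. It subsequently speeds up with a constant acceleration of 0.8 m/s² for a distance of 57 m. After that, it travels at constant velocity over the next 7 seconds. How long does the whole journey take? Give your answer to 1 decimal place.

Phase 1 (decelerating): v₀ = 12.5 m/s, a = -2.5 m/s².
v² = v₀² + 2aΔx = 12.5² + 2·-2.5·9 = 111 → v = 10.5 m/s
t = (v − v₀)/a = (10.5 − 12.5)/-2.5 = 0.781 s

Phase 2 (constant speed): v₀ = 10.5 m/s, a = 0 m/s².
Constant speed: t = d/v = 33/10.5 = 3.13 s

Phase 3 (accelerating): v₀ = 10.5 m/s, a = 0.8 m/s².
v² = v₀² + 2aΔx = 10.5² + 2·0.8·57 = 202 → v = 14.2 m/s
t = (v − v₀)/a = (14.2 − 10.5)/0.8 = 4.60 s

Phase 4 (constant speed): v₀ = 14.2 m/s, a = 0 m/s².
v = v₀ + at = 14.2 + (0)(7) = 14.2 m/s
Δx = v₀t + ½at² = 14.2·7 + 0.5·0·7² = 99.6 m
Total time = 0.781 + 3.13 + 4.60 + 7.00 = 15.5 s

15.5 s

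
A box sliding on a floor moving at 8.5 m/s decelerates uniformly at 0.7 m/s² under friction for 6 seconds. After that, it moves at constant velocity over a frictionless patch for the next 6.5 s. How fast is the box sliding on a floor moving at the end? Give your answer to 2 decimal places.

Phase 1 (decelerating): v₀ = 8.50 m/s, a = -0.7 m/s².
v = v₀ + at = 8.50 + (-0.7)(6) = 4.30 m/s
Δx = v₀t + ½at² = 8.50·6 + 0.5·-0.7·6² = 38.4 m

Phase 2 (constant speed): v₀ = 4.30 m/s, a = 0 m/s².
v = v₀ + at = 4.30 + (0)(6.5) = 4.30 m/s
Δx = v₀t + ½at² = 4.30·6.5 + 0.5·0·6.5² = 28.0 m
Final speed = 4.30 m/s

4.30 m/s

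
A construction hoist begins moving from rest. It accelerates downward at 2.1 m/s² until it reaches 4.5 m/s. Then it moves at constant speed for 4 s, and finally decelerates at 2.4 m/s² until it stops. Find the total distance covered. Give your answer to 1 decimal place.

Phase 1 (accelerating): v₀ = 0 m/s, a = 2.1 m/s².
v = v₀ + at → t = (4.5 − 0) / 2.1 = 2.14 s
v² = v₀² + 2aΔx → Δx = (4.5² − 0²)/(2·2.1) = 4.82 m

Phase 2 (constant speed): v₀ = 4.50 m/s, a = 0 m/s².
v = v₀ + at = 4.50 + (0)(4) = 4.50 m/s
Δx = v₀t + ½at² = 4.50·4 + 0.5·0·4² = 18.0 m

Phase 3 (decelerating): v₀ = 4.50 m/s, a = -2.4 m/s².
v = v₀ + at → t = (0 − 4.50) / -2.4 = 1.88 s
v² = v₀² + 2aΔx → Δx = (0² − 4.50²)/(2·-2.4) = 4.22 m
Total distance = 4.82 + 18.0 + 4.22 = 27.0 m

27.0 m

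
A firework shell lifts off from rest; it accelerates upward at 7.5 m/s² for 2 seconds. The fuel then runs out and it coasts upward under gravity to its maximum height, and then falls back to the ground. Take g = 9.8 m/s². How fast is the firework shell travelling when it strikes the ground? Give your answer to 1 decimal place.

22.8 m/s

Phase 1 (powered ascent): v₀ = 0 m/s, a = 7.5 m/s².
v = v₀ + at = 0 + (7.5)(2) = 15.0 m/s
Δx = v₀t + ½at² = 0·2 + 0.5·7.5·2² = 15.0 m

Phase 2 (coasting upward): v₀ = 15.0 m/s, a = -9.8 m/s².
v = v₀ + at → t = (0 − 15.0) / -9.8 = 1.53 s
v² = v₀² + 2aΔx → Δx = (0² − 15.0²)/(2·-9.8) = 11.5 m

Phase 3 (free fall): v₀ = 0 m/s, a = -9.8 m/s².
Falls 26.5 m from rest: t = √(2·26.5/9.8) = 2.32 s; v = g·t = 22.8 m/s.
Impact speed = 22.8 m/s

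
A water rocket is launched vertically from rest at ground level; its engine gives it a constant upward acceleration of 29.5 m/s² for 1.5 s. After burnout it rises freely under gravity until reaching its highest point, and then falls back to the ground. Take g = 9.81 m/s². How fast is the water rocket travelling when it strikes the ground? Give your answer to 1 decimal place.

51.1 m/s

Phase 1 (powered ascent): v₀ = 0 m/s, a = 29.5 m/s².
v = v₀ + at = 0 + (29.5)(1.5) = 44.2 m/s
Δx = v₀t + ½at² = 0·1.5 + 0.5·29.5·1.5² = 33.2 m

Phase 2 (coasting upward): v₀ = 44.2 m/s, a = -9.81 m/s².
v = v₀ + at → t = (0 − 44.2) / -9.81 = 4.51 s
v² = v₀² + 2aΔx → Δx = (0² − 44.2²)/(2·-9.81) = 99.8 m

Phase 3 (free fall): v₀ = 0 m/s, a = -9.81 m/s².
Falls 133 m from rest: t = √(2·133/9.81) = 5.21 s; v = g·t = 51.1 m/s.
Impact speed = 51.1 m/s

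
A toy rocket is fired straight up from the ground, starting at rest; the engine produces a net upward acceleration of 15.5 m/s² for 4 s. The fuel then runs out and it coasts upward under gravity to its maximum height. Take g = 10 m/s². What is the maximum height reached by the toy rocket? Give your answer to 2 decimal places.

316.20 m

Phase 1 (powered ascent): v₀ = 0 m/s, a = 15.5 m/s².
v = v₀ + at = 0 + (15.5)(4) = 62.0 m/s
Δx = v₀t + ½at² = 0·4 + 0.5·15.5·4² = 124 m

Phase 2 (coasting upward): v₀ = 62.0 m/s, a = -10 m/s².
v = v₀ + at → t = (0 − 62.0) / -10 = 6.20 s
v² = v₀² + 2aΔx → Δx = (0² − 62.0²)/(2·-10) = 192 m
Maximum height = 124 + 192 = 316 m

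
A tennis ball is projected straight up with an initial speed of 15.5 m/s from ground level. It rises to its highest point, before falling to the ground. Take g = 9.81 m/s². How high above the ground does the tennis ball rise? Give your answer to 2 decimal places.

Phase 1 (rising): v₀ = 15.5 m/s, a = -9.81 m/s².
v = v₀ + at → t = (0 − 15.5) / -9.81 = 1.58 s
v² = v₀² + 2aΔx → Δx = (0² − 15.5²)/(2·-9.81) = 12.2 m
Maximum height = 12.2 m

12.25 m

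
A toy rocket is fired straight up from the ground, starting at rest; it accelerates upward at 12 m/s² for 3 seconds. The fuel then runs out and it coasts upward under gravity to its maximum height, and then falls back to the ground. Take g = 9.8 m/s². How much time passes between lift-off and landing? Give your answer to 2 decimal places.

Phase 1 (powered ascent): v₀ = 0 m/s, a = 12 m/s².
v = v₀ + at = 0 + (12)(3) = 36.0 m/s
Δx = v₀t + ½at² = 0·3 + 0.5·12·3² = 54.0 m

Phase 2 (coasting upward): v₀ = 36.0 m/s, a = -9.8 m/s².
v = v₀ + at → t = (0 − 36.0) / -9.8 = 3.67 s
v² = v₀² + 2aΔx → Δx = (0² − 36.0²)/(2·-9.8) = 66.1 m

Phase 3 (free fall): v₀ = 0 m/s, a = -9.8 m/s².
Falls 120 m from rest: t = √(2·120/9.8) = 4.95 s; v = g·t = 48.5 m/s.
Total time = 3.00 + 3.67 + 4.95 = 11.6 s

11.62 s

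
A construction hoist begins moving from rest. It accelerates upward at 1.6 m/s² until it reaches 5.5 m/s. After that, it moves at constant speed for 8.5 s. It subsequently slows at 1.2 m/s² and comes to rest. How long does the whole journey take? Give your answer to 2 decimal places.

Phase 1 (accelerating): v₀ = 0 m/s, a = 1.6 m/s².
v = v₀ + at → t = (5.5 − 0) / 1.6 = 3.44 s
v² = v₀² + 2aΔx → Δx = (5.5² − 0²)/(2·1.6) = 9.45 m

Phase 2 (constant speed): v₀ = 5.50 m/s, a = 0 m/s².
v = v₀ + at = 5.50 + (0)(8.5) = 5.50 m/s
Δx = v₀t + ½at² = 5.50·8.5 + 0.5·0·8.5² = 46.8 m

Phase 3 (decelerating): v₀ = 5.50 m/s, a = -1.2 m/s².
v = v₀ + at → t = (0 − 5.50) / -1.2 = 4.58 s
v² = v₀² + 2aΔx → Δx = (0² − 5.50²)/(2·-1.2) = 12.6 m
Total time = 3.44 + 8.50 + 4.58 = 16.5 s

16.52 s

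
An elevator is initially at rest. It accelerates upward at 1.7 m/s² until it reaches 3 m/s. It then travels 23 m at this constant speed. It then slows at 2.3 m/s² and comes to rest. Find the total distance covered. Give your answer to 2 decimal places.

Phase 1 (accelerating): v₀ = 0 m/s, a = 1.7 m/s².
v = v₀ + at → t = (3 − 0) / 1.7 = 1.76 s
v² = v₀² + 2aΔx → Δx = (3² − 0²)/(2·1.7) = 2.65 m

Phase 2 (constant speed): v₀ = 3.00 m/s, a = 0 m/s².
Constant speed: t = d/v = 23/3.00 = 7.67 s

Phase 3 (decelerating): v₀ = 3.00 m/s, a = -2.3 m/s².
v = v₀ + at → t = (0 − 3.00) / -2.3 = 1.30 s
v² = v₀² + 2aΔx → Δx = (0² − 3.00²)/(2·-2.3) = 1.96 m
Total distance = 2.65 + 23.0 + 1.96 = 27.6 m

27.60 m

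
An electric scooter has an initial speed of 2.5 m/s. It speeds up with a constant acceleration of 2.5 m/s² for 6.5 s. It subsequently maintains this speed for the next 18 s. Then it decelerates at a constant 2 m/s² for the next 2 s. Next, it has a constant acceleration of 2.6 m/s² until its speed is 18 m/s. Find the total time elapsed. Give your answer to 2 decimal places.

27.75 s

Phase 1 (accelerating): v₀ = 2.50 m/s, a = 2.5 m/s².
v = v₀ + at = 2.50 + (2.5)(6.5) = 18.8 m/s
Δx = v₀t + ½at² = 2.50·6.5 + 0.5·2.5·6.5² = 69.1 m

Phase 2 (constant speed): v₀ = 18.8 m/s, a = 0 m/s².
v = v₀ + at = 18.8 + (0)(18) = 18.8 m/s
Δx = v₀t + ½at² = 18.8·18 + 0.5·0·18² = 338 m

Phase 3 (decelerating): v₀ = 18.8 m/s, a = -2 m/s².
v = v₀ + at = 18.8 + (-2)(2) = 14.8 m/s
Δx = v₀t + ½at² = 18.8·2 + 0.5·-2·2² = 33.5 m

Phase 4 (accelerating): v₀ = 14.8 m/s, a = 2.6 m/s².
v = v₀ + at → t = (18 − 14.8) / 2.6 = 1.25 s
v² = v₀² + 2aΔx → Δx = (18² − 14.8²)/(2·2.6) = 20.5 m
Total time = 6.50 + 18.0 + 2.00 + 1.25 = 27.8 s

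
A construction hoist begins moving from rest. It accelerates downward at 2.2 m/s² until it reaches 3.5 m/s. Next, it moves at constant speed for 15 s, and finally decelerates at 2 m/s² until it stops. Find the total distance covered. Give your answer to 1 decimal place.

58.3 m

Phase 1 (accelerating): v₀ = 0 m/s, a = 2.2 m/s².
v = v₀ + at → t = (3.5 − 0) / 2.2 = 1.59 s
v² = v₀² + 2aΔx → Δx = (3.5² − 0²)/(2·2.2) = 2.78 m

Phase 2 (constant speed): v₀ = 3.50 m/s, a = 0 m/s².
v = v₀ + at = 3.50 + (0)(15) = 3.50 m/s
Δx = v₀t + ½at² = 3.50·15 + 0.5·0·15² = 52.5 m

Phase 3 (decelerating): v₀ = 3.50 m/s, a = -2 m/s².
v = v₀ + at → t = (0 − 3.50) / -2 = 1.75 s
v² = v₀² + 2aΔx → Δx = (0² − 3.50²)/(2·-2) = 3.06 m
Total distance = 2.78 + 52.5 + 3.06 = 58.3 m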